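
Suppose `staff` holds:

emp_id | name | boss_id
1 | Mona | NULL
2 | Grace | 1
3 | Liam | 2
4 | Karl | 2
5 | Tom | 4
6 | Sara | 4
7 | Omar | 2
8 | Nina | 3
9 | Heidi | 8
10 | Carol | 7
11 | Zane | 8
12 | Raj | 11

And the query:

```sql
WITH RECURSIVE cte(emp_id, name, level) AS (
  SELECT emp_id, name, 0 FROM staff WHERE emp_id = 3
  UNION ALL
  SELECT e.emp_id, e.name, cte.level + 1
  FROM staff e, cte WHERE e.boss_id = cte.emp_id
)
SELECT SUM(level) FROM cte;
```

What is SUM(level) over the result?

Base: emp_id=3 (Liam) at level 0.
Iteration 1: rows with boss_id in {3} -> Nina (id 8, level 1).
Iteration 2: rows with boss_id in {8} -> Heidi (id 9, level 2), Zane (id 11, level 2).
Iteration 3: rows with boss_id in {9,11} -> Raj (id 12, level 3).
Iteration 4: no rows with boss_id in {12}; recursion stops.
SUM(level) = 0 + 1 + 2 + 2 + 3 = 8.

8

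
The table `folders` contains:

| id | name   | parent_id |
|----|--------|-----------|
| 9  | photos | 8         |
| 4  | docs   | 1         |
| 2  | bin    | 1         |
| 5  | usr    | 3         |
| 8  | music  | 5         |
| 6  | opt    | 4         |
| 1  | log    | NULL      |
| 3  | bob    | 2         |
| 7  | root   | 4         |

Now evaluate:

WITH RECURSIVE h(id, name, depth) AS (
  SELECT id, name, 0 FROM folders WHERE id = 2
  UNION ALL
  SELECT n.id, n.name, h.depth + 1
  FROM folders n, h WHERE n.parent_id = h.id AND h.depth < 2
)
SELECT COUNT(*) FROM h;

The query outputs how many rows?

Base: id=2 (bin) at depth 0.
Iteration 1: rows with parent_id in {2} -> bob (id 3, depth 1).
Iteration 2: rows with parent_id in {3} -> usr (id 5, depth 2).
Iteration 3: depth < 2 fails for all current rows; recursion stops.
Total rows emitted: 3.

3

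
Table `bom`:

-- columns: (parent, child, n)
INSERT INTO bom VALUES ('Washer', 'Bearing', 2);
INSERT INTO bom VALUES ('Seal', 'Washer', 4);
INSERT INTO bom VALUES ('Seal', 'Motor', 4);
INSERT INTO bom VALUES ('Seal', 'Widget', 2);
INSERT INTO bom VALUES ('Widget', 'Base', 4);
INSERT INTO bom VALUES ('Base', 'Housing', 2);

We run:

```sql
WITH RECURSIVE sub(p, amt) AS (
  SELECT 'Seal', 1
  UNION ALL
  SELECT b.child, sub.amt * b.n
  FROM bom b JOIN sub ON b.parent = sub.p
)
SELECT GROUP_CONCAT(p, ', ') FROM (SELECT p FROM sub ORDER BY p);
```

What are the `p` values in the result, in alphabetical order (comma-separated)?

Base: (Seal, amt=1).
Iteration 1: components of {Seal} -> Motor = 1*4 = 4, Washer = 1*4 = 4, Widget = 1*2 = 2.
Iteration 2: components of {Motor,Washer,Widget} -> Base = 2*4 = 8, Bearing = 4*2 = 8.
Iteration 3: components of {Base,Bearing} -> Housing = 8*2 = 16.
Iteration 4: no further components; recursion stops.

Base, Bearing, Housing, Motor, Seal, Washer, Widget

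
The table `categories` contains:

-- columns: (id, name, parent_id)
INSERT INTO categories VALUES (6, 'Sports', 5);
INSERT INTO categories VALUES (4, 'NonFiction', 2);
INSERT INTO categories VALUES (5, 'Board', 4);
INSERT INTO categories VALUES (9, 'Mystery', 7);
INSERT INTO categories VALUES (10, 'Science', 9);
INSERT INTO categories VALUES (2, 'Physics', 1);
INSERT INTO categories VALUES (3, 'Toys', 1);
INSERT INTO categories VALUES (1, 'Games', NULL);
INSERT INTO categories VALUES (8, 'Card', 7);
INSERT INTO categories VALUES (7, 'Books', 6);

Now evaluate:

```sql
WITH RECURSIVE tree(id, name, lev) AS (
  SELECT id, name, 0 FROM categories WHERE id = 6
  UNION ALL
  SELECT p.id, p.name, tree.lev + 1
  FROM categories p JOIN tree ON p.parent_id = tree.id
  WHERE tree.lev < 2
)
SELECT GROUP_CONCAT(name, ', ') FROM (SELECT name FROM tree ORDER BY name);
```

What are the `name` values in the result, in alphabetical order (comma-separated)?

Books, Card, Mystery, Sports

Base: id=6 (Sports) at lev 0.
Iteration 1: rows with parent_id in {6} -> Books (id 7, lev 1).
Iteration 2: rows with parent_id in {7} -> Card (id 8, lev 2), Mystery (id 9, lev 2).
Iteration 3: lev < 2 fails for all current rows; recursion stops.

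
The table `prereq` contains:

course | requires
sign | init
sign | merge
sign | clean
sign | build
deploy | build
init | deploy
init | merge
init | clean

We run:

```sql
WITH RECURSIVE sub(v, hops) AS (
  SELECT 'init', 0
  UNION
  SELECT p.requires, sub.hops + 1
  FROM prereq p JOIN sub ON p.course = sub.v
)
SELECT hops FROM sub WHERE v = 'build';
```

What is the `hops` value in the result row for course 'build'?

2

Base: (init, hops=0).
Iteration 1: edges from {init} -> (clean, hops=1), (deploy, hops=1), (merge, hops=1).
Iteration 2: edges from {clean,deploy,merge} -> (build, hops=2).
Iteration 3: no outgoing edges from {build}; recursion stops.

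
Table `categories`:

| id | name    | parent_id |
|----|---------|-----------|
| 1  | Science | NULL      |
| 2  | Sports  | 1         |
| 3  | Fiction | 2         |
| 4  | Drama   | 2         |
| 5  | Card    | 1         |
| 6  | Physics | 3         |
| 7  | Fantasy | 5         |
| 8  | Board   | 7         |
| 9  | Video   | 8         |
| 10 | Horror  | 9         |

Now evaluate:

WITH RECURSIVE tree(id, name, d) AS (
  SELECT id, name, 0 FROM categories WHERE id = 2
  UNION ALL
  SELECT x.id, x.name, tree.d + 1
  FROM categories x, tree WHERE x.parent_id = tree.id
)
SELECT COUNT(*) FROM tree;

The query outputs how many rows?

Base: id=2 (Sports) at d 0.
Iteration 1: rows with parent_id in {2} -> Fiction (id 3, d 1), Drama (id 4, d 1).
Iteration 2: rows with parent_id in {3,4} -> Physics (id 6, d 2).
Iteration 3: no rows with parent_id in {6}; recursion stops.
Total rows emitted: 4.

4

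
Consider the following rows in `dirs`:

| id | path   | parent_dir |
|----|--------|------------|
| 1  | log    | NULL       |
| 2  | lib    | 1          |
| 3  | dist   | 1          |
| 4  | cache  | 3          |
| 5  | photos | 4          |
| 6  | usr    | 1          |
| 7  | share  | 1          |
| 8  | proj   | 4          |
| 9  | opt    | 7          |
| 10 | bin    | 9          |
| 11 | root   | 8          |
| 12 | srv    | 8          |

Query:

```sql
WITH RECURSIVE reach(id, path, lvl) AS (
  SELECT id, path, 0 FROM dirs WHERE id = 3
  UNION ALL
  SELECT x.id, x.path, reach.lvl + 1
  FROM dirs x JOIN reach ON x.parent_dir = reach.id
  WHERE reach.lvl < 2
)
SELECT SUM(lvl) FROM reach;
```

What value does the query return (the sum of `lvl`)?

5

Base: id=3 (dist) at lvl 0.
Iteration 1: rows with parent_dir in {3} -> cache (id 4, lvl 1).
Iteration 2: rows with parent_dir in {4} -> photos (id 5, lvl 2), proj (id 8, lvl 2).
Iteration 3: lvl < 2 fails for all current rows; recursion stops.
SUM(lvl) = 0 + 1 + 2 + 2 = 5.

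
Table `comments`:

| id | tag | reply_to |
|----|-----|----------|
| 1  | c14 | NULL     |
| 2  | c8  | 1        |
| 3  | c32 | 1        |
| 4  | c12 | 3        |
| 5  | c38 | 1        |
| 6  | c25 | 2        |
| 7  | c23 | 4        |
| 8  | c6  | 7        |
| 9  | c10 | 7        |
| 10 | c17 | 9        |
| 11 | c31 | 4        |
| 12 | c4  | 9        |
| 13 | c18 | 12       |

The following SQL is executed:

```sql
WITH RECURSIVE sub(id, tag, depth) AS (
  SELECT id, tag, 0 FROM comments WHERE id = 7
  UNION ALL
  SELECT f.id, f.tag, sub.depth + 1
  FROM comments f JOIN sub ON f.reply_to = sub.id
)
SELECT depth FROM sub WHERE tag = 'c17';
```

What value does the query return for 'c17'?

Base: id=7 (c23) at depth 0.
Iteration 1: rows with reply_to in {7} -> c6 (id 8, depth 1), c10 (id 9, depth 1).
Iteration 2: rows with reply_to in {8,9} -> c17 (id 10, depth 2), c4 (id 12, depth 2).
Iteration 3: rows with reply_to in {10,12} -> c18 (id 13, depth 3).
Iteration 4: no rows with reply_to in {13}; recursion stops.

2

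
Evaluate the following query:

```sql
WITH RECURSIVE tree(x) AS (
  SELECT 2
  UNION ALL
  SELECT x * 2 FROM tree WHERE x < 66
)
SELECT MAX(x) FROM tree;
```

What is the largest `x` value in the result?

Base: x=2.
Iteration 1: 2 < 66 holds -> x = 2 * 2 = 4.
Iteration 2: 4 < 66 holds -> x = 4 * 2 = 8.
Iteration 3: 8 < 66 holds -> x = 8 * 2 = 16.
Iteration 4: 16 < 66 holds -> x = 16 * 2 = 32.
Iteration 5: 32 < 66 holds -> x = 32 * 2 = 64.
Iteration 6: 64 < 66 holds -> x = 64 * 2 = 128.
Iteration 7: 128 < 66 fails; recursion stops.
x values: 2, 4, 8, 16, 32, 64, 128; the maximum is 128.

128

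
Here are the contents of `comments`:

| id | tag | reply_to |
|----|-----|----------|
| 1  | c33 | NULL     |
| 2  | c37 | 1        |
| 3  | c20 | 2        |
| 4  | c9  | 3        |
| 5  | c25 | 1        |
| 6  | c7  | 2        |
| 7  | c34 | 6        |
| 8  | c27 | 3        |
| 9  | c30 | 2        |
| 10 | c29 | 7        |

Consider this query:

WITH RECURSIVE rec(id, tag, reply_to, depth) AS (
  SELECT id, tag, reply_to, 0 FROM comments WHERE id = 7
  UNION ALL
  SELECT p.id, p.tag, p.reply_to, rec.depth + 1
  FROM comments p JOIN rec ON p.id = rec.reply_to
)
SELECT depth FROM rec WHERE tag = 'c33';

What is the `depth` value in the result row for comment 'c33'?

Base: id=7 (c34), reply_to=6, depth 0.
Iteration 1: join on id=6 -> c7 (id 6, reply_to=2, depth 1).
Iteration 2: join on id=2 -> c37 (id 2, reply_to=1, depth 2).
Iteration 3: join on id=1 -> c33 (id 1, reply_to=NULL, depth 3).
Iteration 4: reply_to is NULL; no match; recursion stops.

3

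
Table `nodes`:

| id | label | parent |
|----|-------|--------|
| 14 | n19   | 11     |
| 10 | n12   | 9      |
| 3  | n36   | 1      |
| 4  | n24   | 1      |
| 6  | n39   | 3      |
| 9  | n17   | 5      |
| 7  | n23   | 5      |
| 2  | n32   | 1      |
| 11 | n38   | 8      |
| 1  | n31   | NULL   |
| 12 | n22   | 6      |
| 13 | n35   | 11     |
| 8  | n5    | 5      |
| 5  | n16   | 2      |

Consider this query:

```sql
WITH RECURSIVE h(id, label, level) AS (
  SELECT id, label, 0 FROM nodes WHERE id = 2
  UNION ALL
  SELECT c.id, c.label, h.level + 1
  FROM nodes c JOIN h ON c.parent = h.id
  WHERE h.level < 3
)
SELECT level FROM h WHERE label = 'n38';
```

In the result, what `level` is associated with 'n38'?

3

Base: id=2 (n32) at level 0.
Iteration 1: rows with parent in {2} -> n16 (id 5, level 1).
Iteration 2: rows with parent in {5} -> n23 (id 7, level 2), n5 (id 8, level 2), n17 (id 9, level 2).
Iteration 3: rows with parent in {7,8,9} -> n12 (id 10, level 3), n38 (id 11, level 3).
Iteration 4: level < 3 fails for all current rows; recursion stops.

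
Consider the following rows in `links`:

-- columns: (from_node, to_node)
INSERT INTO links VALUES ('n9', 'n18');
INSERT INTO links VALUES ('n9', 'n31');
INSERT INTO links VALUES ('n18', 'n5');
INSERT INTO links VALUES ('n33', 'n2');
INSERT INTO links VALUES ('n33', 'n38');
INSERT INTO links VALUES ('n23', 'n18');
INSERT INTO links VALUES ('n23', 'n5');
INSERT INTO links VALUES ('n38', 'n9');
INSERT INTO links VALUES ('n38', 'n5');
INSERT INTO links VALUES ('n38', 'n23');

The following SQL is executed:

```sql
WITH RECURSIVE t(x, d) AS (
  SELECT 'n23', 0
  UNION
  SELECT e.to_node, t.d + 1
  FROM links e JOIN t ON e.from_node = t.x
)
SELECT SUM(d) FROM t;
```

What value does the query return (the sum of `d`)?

4

Base: (n23, d=0).
Iteration 1: edges from {n23} -> (n18, d=1), (n5, d=1).
Iteration 2: edges from {n18,n5} -> (n5, d=2).
Iteration 3: no outgoing edges from {n5}; recursion stops.
SUM(d) = 0 + 1 + 1 + 2 = 4.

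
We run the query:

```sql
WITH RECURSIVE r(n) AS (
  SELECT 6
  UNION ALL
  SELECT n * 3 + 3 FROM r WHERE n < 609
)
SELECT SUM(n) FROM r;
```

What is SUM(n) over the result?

2721

Base: n=6.
Iteration 1: 6 < 609 holds -> n = 6 * 3 + 3 = 21.
Iteration 2: 21 < 609 holds -> n = 21 * 3 + 3 = 66.
Iteration 3: 66 < 609 holds -> n = 66 * 3 + 3 = 201.
Iteration 4: 201 < 609 holds -> n = 201 * 3 + 3 = 606.
Iteration 5: 606 < 609 holds -> n = 606 * 3 + 3 = 1821.
Iteration 6: 1821 < 609 fails; recursion stops.
SUM(n) = 6 + 21 + 66 + 201 + 606 + 1821 = 2721.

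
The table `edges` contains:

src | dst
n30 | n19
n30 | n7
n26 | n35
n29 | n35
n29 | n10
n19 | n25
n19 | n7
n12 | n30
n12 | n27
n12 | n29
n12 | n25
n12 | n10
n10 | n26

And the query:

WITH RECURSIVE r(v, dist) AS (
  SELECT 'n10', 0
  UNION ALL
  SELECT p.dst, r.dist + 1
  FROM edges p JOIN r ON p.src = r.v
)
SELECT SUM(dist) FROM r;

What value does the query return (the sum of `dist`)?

Base: (n10, dist=0).
Iteration 1: edges from {n10} -> (n26, dist=1).
Iteration 2: edges from {n26} -> (n35, dist=2).
Iteration 3: no outgoing edges from {n35}; recursion stops.
SUM(dist) = 0 + 1 + 2 = 3.

3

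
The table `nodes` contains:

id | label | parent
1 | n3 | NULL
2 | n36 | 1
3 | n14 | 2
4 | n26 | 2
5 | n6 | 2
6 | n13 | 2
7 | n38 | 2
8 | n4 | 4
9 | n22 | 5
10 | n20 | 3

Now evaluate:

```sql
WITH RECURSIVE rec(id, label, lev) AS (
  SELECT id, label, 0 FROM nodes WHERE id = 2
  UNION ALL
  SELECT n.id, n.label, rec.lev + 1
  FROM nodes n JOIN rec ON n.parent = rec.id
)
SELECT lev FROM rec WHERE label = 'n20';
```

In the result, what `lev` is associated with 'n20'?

Base: id=2 (n36) at lev 0.
Iteration 1: rows with parent in {2} -> n14 (id 3, lev 1), n26 (id 4, lev 1), n6 (id 5, lev 1), n13 (id 6, lev 1), n38 (id 7, lev 1).
Iteration 2: rows with parent in {3,4,5,6,7} -> n4 (id 8, lev 2), n22 (id 9, lev 2), n20 (id 10, lev 2).
Iteration 3: no rows with parent in {8,9,10}; recursion stops.

2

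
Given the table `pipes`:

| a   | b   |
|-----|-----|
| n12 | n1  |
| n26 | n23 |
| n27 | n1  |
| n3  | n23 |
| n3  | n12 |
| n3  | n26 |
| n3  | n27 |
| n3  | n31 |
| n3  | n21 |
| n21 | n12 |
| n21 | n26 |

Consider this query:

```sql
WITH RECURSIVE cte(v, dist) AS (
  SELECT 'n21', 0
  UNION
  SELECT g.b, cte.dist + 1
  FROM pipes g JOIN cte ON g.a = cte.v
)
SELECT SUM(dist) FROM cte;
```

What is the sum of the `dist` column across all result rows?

Base: (n21, dist=0).
Iteration 1: edges from {n21} -> (n12, dist=1), (n26, dist=1).
Iteration 2: edges from {n12,n26} -> (n1, dist=2), (n23, dist=2).
Iteration 3: no outgoing edges from {n1,n23}; recursion stops.
SUM(dist) = 0 + 1 + 1 + 2 + 2 = 6.

6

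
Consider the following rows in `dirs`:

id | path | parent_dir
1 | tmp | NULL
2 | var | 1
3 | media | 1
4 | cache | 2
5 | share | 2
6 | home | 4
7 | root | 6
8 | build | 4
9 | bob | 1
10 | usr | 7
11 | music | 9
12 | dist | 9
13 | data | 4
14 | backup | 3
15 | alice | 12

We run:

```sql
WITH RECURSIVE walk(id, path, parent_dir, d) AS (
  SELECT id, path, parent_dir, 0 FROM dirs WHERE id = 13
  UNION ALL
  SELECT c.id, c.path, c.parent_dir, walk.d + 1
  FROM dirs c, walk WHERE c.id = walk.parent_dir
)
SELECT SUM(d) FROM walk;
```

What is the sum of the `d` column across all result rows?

6

Base: id=13 (data), parent_dir=4, d 0.
Iteration 1: join on id=4 -> cache (id 4, parent_dir=2, d 1).
Iteration 2: join on id=2 -> var (id 2, parent_dir=1, d 2).
Iteration 3: join on id=1 -> tmp (id 1, parent_dir=NULL, d 3).
Iteration 4: parent_dir is NULL; no match; recursion stops.
SUM(d) = 0 + 1 + 2 + 3 = 6.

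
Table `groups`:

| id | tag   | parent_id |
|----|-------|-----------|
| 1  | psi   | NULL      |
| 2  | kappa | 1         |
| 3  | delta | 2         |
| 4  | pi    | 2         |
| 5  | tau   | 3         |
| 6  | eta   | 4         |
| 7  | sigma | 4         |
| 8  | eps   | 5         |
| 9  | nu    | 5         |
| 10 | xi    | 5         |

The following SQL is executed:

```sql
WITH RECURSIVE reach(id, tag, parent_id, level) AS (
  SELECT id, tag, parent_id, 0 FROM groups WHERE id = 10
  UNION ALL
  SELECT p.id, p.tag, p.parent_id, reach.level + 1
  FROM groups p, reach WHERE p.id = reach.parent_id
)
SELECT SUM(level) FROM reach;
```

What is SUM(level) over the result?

Base: id=10 (xi), parent_id=5, level 0.
Iteration 1: join on id=5 -> tau (id 5, parent_id=3, level 1).
Iteration 2: join on id=3 -> delta (id 3, parent_id=2, level 2).
Iteration 3: join on id=2 -> kappa (id 2, parent_id=1, level 3).
Iteration 4: join on id=1 -> psi (id 1, parent_id=NULL, level 4).
Iteration 5: parent_id is NULL; no match; recursion stops.
SUM(level) = 0 + 1 + 2 + 3 + 4 = 10.

10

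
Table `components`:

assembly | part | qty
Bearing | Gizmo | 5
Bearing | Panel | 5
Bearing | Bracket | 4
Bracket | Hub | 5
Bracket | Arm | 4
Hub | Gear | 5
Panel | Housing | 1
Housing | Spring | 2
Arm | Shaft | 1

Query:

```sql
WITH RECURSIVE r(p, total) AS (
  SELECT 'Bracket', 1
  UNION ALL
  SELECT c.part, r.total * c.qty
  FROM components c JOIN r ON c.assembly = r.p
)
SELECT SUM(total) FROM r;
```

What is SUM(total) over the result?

Base: (Bracket, total=1).
Iteration 1: components of {Bracket} -> Arm = 1*4 = 4, Hub = 1*5 = 5.
Iteration 2: components of {Arm,Hub} -> Gear = 5*5 = 25, Shaft = 4*1 = 4.
Iteration 3: no further components; recursion stops.
SUM(total) = 1 + 5 + 4 + 25 + 4 = 39.

39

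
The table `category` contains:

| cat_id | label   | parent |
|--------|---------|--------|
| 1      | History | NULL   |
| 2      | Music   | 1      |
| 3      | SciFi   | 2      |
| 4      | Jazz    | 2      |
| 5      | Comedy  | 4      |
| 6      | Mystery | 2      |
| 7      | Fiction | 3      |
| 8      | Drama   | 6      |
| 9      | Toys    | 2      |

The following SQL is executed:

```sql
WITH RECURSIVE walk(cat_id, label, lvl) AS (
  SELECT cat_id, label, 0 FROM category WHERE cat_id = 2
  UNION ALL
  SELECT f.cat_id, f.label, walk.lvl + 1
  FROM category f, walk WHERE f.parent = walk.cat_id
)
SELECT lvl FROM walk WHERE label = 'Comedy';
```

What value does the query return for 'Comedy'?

Base: cat_id=2 (Music) at lvl 0.
Iteration 1: rows with parent in {2} -> SciFi (id 3, lvl 1), Jazz (id 4, lvl 1), Mystery (id 6, lvl 1), Toys (id 9, lvl 1).
Iteration 2: rows with parent in {3,4,6,9} -> Comedy (id 5, lvl 2), Fiction (id 7, lvl 2), Drama (id 8, lvl 2).
Iteration 3: no rows with parent in {5,7,8}; recursion stops.

2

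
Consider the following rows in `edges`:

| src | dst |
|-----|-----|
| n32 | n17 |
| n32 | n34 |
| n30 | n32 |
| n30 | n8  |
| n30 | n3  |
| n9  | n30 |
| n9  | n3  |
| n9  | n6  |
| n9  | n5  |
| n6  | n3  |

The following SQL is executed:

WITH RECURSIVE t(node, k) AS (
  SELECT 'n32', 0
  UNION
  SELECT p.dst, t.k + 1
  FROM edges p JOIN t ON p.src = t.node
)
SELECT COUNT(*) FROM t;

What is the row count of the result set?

3

Base: (n32, k=0).
Iteration 1: edges from {n32} -> (n17, k=1), (n34, k=1).
Iteration 2: no outgoing edges from {n17,n34}; recursion stops.
Total rows emitted: 3.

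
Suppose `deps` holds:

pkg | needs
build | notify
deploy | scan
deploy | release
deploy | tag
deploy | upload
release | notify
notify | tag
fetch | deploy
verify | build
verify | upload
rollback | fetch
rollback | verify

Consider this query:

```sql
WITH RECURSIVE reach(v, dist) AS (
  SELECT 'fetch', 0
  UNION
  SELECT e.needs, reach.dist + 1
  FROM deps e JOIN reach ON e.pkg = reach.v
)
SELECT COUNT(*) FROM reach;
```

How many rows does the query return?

Base: (fetch, dist=0).
Iteration 1: edges from {fetch} -> (deploy, dist=1).
Iteration 2: edges from {deploy} -> (release, dist=2), (scan, dist=2), (tag, dist=2), (upload, dist=2).
Iteration 3: edges from {release,scan,tag,upload} -> (notify, dist=3).
Iteration 4: edges from {notify} -> (tag, dist=4).
Iteration 5: no outgoing edges from {tag}; recursion stops.
Total rows emitted: 8.

8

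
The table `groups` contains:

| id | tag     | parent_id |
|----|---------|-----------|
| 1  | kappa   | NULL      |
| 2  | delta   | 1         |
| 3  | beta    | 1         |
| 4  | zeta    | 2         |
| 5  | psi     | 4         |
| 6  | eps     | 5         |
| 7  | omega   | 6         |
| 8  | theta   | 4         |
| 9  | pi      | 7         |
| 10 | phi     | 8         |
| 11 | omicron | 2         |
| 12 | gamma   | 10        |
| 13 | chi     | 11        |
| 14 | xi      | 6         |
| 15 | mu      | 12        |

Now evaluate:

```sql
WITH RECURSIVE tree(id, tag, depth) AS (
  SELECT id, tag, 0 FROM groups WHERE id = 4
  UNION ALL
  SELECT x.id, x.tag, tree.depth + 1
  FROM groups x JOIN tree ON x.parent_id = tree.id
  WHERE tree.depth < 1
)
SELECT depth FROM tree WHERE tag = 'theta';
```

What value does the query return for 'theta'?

Base: id=4 (zeta) at depth 0.
Iteration 1: rows with parent_id in {4} -> psi (id 5, depth 1), theta (id 8, depth 1).
Iteration 2: depth < 1 fails for all current rows; recursion stops.

1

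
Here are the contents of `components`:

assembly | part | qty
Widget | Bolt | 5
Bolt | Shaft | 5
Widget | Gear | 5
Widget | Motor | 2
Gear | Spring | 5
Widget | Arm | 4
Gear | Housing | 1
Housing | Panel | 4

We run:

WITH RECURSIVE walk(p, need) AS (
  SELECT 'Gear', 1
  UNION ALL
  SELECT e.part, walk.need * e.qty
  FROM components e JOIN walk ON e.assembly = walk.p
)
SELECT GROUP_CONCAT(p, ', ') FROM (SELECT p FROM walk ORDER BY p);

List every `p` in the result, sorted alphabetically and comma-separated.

Gear, Housing, Panel, Spring

Base: (Gear, need=1).
Iteration 1: components of {Gear} -> Housing = 1*1 = 1, Spring = 1*5 = 5.
Iteration 2: components of {Housing,Spring} -> Panel = 1*4 = 4.
Iteration 3: no further components; recursion stops.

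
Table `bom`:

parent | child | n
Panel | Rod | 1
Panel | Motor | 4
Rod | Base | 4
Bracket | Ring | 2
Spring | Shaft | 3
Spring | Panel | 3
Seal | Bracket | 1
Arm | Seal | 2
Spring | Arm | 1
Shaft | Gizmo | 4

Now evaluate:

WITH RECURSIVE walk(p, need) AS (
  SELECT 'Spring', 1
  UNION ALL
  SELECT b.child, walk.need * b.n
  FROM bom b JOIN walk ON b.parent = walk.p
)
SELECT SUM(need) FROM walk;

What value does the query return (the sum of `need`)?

Base: (Spring, need=1).
Iteration 1: components of {Spring} -> Arm = 1*1 = 1, Panel = 1*3 = 3, Shaft = 1*3 = 3.
Iteration 2: components of {Arm,Panel,Shaft} -> Gizmo = 3*4 = 12, Motor = 3*4 = 12, Rod = 3*1 = 3, Seal = 1*2 = 2.
Iteration 3: components of {Gizmo,Motor,Rod,Seal} -> Base = 3*4 = 12, Bracket = 2*1 = 2.
Iteration 4: components of {Base,Bracket} -> Ring = 2*2 = 4.
Iteration 5: no further components; recursion stops.
SUM(need) = 1 + 3 + 1 + 3 + 12 + 2 + 3 + 12 + 2 + 12 + 4 = 55.

55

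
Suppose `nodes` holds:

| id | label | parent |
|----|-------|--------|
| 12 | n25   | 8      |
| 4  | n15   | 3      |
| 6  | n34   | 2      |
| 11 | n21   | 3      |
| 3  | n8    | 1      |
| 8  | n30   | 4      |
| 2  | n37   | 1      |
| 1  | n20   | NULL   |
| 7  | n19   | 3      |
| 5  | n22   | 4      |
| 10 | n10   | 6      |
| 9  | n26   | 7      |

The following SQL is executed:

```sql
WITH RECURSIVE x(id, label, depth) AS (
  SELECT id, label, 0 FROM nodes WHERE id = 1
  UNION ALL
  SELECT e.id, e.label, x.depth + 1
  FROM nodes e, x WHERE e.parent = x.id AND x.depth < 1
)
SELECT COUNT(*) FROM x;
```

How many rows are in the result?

3

Base: id=1 (n20) at depth 0.
Iteration 1: rows with parent in {1} -> n37 (id 2, depth 1), n8 (id 3, depth 1).
Iteration 2: depth < 1 fails for all current rows; recursion stops.
Total rows emitted: 3.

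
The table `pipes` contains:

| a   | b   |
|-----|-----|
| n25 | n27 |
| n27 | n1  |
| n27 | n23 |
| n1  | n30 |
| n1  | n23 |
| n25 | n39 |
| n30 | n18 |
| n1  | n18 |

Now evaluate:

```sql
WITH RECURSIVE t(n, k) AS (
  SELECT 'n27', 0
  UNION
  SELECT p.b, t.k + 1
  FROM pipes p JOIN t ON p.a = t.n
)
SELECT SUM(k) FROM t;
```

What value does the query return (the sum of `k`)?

11

Base: (n27, k=0).
Iteration 1: edges from {n27} -> (n1, k=1), (n23, k=1).
Iteration 2: edges from {n1,n23} -> (n18, k=2), (n23, k=2), (n30, k=2).
Iteration 3: edges from {n18,n23,n30} -> (n18, k=3).
Iteration 4: no outgoing edges from {n18}; recursion stops.
SUM(k) = 0 + 1 + 1 + 2 + 2 + 2 + 3 = 11.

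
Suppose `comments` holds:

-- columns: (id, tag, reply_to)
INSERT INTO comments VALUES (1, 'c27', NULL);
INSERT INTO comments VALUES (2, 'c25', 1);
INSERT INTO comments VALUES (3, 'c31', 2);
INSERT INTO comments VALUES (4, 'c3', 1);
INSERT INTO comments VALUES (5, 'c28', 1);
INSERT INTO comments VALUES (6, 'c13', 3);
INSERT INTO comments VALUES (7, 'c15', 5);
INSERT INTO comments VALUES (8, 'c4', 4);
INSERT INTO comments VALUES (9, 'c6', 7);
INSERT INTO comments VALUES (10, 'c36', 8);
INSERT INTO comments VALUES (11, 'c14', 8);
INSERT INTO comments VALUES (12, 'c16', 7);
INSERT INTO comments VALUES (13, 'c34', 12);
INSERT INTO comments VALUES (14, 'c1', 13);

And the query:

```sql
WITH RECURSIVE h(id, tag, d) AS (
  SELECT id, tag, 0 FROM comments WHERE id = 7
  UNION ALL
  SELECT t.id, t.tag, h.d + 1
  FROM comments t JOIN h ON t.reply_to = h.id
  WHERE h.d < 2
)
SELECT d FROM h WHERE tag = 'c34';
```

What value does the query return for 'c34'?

2

Base: id=7 (c15) at d 0.
Iteration 1: rows with reply_to in {7} -> c6 (id 9, d 1), c16 (id 12, d 1).
Iteration 2: rows with reply_to in {9,12} -> c34 (id 13, d 2).
Iteration 3: d < 2 fails for all current rows; recursion stops.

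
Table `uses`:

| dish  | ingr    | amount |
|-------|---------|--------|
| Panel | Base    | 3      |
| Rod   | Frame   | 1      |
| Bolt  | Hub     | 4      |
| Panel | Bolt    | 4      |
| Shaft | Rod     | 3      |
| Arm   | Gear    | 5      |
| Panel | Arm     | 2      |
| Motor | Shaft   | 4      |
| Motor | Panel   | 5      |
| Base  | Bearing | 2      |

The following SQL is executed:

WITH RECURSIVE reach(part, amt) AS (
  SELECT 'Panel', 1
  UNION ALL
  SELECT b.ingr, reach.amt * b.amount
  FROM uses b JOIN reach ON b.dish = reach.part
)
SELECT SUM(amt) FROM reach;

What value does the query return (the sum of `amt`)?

Base: (Panel, amt=1).
Iteration 1: components of {Panel} -> Arm = 1*2 = 2, Base = 1*3 = 3, Bolt = 1*4 = 4.
Iteration 2: components of {Arm,Base,Bolt} -> Bearing = 3*2 = 6, Gear = 2*5 = 10, Hub = 4*4 = 16.
Iteration 3: no further components; recursion stops.
SUM(amt) = 1 + 2 + 3 + 4 + 10 + 6 + 16 = 42.

42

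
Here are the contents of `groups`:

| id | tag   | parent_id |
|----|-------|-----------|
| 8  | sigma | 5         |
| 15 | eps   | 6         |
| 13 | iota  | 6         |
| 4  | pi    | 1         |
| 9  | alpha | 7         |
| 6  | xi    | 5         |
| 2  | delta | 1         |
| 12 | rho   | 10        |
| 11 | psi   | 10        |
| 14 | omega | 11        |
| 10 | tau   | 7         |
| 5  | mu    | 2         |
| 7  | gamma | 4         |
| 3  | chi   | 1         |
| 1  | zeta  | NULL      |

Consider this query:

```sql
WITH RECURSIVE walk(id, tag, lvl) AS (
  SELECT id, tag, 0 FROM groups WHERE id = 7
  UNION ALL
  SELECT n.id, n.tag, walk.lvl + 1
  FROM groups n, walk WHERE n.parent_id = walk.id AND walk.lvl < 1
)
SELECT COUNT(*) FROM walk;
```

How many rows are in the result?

Base: id=7 (gamma) at lvl 0.
Iteration 1: rows with parent_id in {7} -> alpha (id 9, lvl 1), tau (id 10, lvl 1).
Iteration 2: lvl < 1 fails for all current rows; recursion stops.
Total rows emitted: 3.

3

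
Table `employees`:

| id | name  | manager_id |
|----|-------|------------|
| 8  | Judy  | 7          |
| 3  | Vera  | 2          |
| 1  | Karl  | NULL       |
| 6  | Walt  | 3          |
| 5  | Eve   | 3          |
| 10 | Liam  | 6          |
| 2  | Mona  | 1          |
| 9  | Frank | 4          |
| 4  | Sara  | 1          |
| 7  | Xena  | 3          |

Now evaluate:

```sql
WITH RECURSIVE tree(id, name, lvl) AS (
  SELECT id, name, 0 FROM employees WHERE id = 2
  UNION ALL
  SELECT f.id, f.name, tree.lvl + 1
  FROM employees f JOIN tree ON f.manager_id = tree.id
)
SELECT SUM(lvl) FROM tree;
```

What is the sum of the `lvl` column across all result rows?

13

Base: id=2 (Mona) at lvl 0.
Iteration 1: rows with manager_id in {2} -> Vera (id 3, lvl 1).
Iteration 2: rows with manager_id in {3} -> Eve (id 5, lvl 2), Walt (id 6, lvl 2), Xena (id 7, lvl 2).
Iteration 3: rows with manager_id in {5,6,7} -> Judy (id 8, lvl 3), Liam (id 10, lvl 3).
Iteration 4: no rows with manager_id in {8,10}; recursion stops.
SUM(lvl) = 0 + 1 + 2 + 2 + 2 + 3 + 3 = 13.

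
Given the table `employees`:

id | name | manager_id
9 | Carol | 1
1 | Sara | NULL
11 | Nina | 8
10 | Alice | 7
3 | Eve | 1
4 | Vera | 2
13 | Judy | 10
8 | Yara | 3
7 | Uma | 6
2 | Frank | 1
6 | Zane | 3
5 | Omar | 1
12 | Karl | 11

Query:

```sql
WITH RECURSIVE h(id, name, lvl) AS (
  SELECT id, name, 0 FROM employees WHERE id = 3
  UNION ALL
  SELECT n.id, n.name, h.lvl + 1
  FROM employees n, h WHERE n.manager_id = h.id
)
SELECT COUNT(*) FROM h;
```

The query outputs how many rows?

Base: id=3 (Eve) at lvl 0.
Iteration 1: rows with manager_id in {3} -> Zane (id 6, lvl 1), Yara (id 8, lvl 1).
Iteration 2: rows with manager_id in {6,8} -> Uma (id 7, lvl 2), Nina (id 11, lvl 2).
Iteration 3: rows with manager_id in {7,11} -> Alice (id 10, lvl 3), Karl (id 12, lvl 3).
Iteration 4: rows with manager_id in {10,12} -> Judy (id 13, lvl 4).
Iteration 5: no rows with manager_id in {13}; recursion stops.
Total rows emitted: 8.

8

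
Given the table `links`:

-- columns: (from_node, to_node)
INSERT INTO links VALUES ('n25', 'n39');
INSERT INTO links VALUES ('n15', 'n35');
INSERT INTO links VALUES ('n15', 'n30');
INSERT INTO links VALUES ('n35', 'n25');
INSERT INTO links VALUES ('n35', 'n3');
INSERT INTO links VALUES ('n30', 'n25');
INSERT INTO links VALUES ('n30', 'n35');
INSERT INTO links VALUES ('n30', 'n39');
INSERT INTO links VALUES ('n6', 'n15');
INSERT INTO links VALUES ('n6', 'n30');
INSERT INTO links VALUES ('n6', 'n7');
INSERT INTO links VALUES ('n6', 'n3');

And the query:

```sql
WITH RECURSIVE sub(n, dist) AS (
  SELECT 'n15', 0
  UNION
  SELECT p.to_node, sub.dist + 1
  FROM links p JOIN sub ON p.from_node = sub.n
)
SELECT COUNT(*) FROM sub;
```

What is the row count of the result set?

11

Base: (n15, dist=0).
Iteration 1: edges from {n15} -> (n30, dist=1), (n35, dist=1).
Iteration 2: edges from {n30,n35} -> (n25, dist=2), (n3, dist=2), (n35, dist=2), (n39, dist=2). [UNION drops 1 duplicate row(s)]
Iteration 3: edges from {n25,n3,n35,n39} -> (n25, dist=3), (n3, dist=3), (n39, dist=3).
Iteration 4: edges from {n25,n3,n39} -> (n39, dist=4).
Iteration 5: no outgoing edges from {n39}; recursion stops.
Total rows emitted: 11.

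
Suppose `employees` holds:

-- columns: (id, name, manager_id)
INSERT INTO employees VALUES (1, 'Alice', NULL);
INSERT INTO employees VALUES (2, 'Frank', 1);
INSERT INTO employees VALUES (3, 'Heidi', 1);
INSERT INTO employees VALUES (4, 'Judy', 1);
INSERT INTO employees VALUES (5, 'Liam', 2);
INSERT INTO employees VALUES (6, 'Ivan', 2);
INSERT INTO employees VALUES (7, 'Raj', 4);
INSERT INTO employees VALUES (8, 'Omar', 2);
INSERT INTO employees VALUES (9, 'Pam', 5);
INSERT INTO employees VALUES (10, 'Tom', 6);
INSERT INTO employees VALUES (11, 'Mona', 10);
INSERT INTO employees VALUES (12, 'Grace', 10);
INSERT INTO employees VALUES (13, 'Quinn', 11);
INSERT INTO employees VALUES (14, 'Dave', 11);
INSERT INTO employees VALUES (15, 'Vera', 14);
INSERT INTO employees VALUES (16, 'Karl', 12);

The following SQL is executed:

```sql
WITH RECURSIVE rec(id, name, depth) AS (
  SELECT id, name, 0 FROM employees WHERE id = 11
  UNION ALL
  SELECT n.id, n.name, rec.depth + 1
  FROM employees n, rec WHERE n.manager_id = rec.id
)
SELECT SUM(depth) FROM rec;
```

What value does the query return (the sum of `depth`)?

Base: id=11 (Mona) at depth 0.
Iteration 1: rows with manager_id in {11} -> Quinn (id 13, depth 1), Dave (id 14, depth 1).
Iteration 2: rows with manager_id in {13,14} -> Vera (id 15, depth 2).
Iteration 3: no rows with manager_id in {15}; recursion stops.
SUM(depth) = 0 + 1 + 1 + 2 = 4.

4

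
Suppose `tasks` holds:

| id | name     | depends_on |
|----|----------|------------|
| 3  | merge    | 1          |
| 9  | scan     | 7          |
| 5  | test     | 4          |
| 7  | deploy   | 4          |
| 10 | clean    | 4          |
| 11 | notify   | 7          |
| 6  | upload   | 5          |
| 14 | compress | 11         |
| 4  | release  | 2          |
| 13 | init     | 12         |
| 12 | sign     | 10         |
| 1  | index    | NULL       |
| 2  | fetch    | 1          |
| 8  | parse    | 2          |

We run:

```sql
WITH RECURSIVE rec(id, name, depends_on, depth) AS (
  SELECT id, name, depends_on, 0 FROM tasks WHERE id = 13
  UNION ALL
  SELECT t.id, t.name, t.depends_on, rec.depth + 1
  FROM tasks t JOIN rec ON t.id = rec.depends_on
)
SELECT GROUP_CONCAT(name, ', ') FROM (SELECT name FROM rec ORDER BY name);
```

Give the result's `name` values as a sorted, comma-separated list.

Base: id=13 (init), depends_on=12, depth 0.
Iteration 1: join on id=12 -> sign (id 12, depends_on=10, depth 1).
Iteration 2: join on id=10 -> clean (id 10, depends_on=4, depth 2).
Iteration 3: join on id=4 -> release (id 4, depends_on=2, depth 3).
Iteration 4: join on id=2 -> fetch (id 2, depends_on=1, depth 4).
Iteration 5: join on id=1 -> index (id 1, depends_on=NULL, depth 5).
Iteration 6: depends_on is NULL; no match; recursion stops.

clean, fetch, index, init, release, sign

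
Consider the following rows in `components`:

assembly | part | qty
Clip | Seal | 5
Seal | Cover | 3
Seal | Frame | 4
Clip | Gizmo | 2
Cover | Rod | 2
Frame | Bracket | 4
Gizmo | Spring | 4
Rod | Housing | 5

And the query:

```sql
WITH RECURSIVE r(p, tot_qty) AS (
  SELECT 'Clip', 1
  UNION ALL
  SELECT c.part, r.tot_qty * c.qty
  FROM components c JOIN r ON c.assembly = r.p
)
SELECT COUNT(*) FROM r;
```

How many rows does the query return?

9

Base: (Clip, tot_qty=1).
Iteration 1: components of {Clip} -> Gizmo = 1*2 = 2, Seal = 1*5 = 5.
Iteration 2: components of {Gizmo,Seal} -> Cover = 5*3 = 15, Frame = 5*4 = 20, Spring = 2*4 = 8.
Iteration 3: components of {Cover,Frame,Spring} -> Bracket = 20*4 = 80, Rod = 15*2 = 30.
Iteration 4: components of {Bracket,Rod} -> Housing = 30*5 = 150.
Iteration 5: no further components; recursion stops.
Total rows emitted: 9.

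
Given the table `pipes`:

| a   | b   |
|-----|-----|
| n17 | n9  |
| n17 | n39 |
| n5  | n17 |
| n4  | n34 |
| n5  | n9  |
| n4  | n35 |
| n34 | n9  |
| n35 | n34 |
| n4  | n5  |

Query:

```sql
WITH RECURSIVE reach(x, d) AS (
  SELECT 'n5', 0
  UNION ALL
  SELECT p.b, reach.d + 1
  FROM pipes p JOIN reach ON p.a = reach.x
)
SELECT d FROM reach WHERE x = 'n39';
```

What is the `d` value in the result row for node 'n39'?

Base: (n5, d=0).
Iteration 1: edges from {n5} -> (n17, d=1), (n9, d=1).
Iteration 2: edges from {n17,n9} -> (n39, d=2), (n9, d=2).
Iteration 3: no outgoing edges from {n39,n9}; recursion stops.

2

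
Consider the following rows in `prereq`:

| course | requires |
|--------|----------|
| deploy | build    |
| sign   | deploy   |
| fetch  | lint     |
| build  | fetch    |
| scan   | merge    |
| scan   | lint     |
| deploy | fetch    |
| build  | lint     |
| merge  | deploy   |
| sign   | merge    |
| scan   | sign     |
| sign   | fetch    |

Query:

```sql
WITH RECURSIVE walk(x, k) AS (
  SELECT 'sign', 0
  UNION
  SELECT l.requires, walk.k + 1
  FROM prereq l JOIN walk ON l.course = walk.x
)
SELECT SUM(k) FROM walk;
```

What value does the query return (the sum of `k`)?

Base: (sign, k=0).
Iteration 1: edges from {sign} -> (deploy, k=1), (fetch, k=1), (merge, k=1).
Iteration 2: edges from {deploy,fetch,merge} -> (build, k=2), (deploy, k=2), (fetch, k=2), (lint, k=2).
Iteration 3: edges from {build,deploy,fetch,lint} -> (build, k=3), (fetch, k=3), (lint, k=3). [UNION drops 2 duplicate row(s)]
Iteration 4: edges from {build,fetch,lint} -> (fetch, k=4), (lint, k=4). [UNION drops 1 duplicate row(s)]
Iteration 5: edges from {fetch,lint} -> (lint, k=5).
Iteration 6: no outgoing edges from {lint}; recursion stops.
SUM(k) = 0 + 1 + 1 + 1 + 2 + 2 + 2 + 2 + 3 + 3 + 3 + 4 + 4 + 5 = 33.

33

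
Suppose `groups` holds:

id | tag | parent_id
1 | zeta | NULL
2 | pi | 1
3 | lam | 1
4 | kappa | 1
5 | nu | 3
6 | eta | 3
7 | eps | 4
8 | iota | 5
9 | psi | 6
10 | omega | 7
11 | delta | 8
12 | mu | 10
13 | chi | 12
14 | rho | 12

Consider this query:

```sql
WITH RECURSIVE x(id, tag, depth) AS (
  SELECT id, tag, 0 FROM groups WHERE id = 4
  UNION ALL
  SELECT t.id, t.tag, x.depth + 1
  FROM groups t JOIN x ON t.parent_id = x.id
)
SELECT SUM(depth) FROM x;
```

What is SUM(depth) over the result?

14

Base: id=4 (kappa) at depth 0.
Iteration 1: rows with parent_id in {4} -> eps (id 7, depth 1).
Iteration 2: rows with parent_id in {7} -> omega (id 10, depth 2).
Iteration 3: rows with parent_id in {10} -> mu (id 12, depth 3).
Iteration 4: rows with parent_id in {12} -> chi (id 13, depth 4), rho (id 14, depth 4).
Iteration 5: no rows with parent_id in {13,14}; recursion stops.
SUM(depth) = 0 + 1 + 2 + 3 + 4 + 4 = 14.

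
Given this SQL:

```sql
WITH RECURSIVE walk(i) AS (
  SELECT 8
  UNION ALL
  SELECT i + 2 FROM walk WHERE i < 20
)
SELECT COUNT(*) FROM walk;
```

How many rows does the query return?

Base: i=8.
Iteration 1: 8 < 20 holds -> i = 8 + 2 = 10.
Iteration 2: 10 < 20 holds -> i = 10 + 2 = 12.
Iteration 3: 12 < 20 holds -> i = 12 + 2 = 14.
Iteration 4: 14 < 20 holds -> i = 14 + 2 = 16.
Iteration 5: 16 < 20 holds -> i = 16 + 2 = 18.
Iteration 6: 18 < 20 holds -> i = 18 + 2 = 20.
Iteration 7: 20 < 20 fails; recursion stops.
Total rows emitted: 7.

7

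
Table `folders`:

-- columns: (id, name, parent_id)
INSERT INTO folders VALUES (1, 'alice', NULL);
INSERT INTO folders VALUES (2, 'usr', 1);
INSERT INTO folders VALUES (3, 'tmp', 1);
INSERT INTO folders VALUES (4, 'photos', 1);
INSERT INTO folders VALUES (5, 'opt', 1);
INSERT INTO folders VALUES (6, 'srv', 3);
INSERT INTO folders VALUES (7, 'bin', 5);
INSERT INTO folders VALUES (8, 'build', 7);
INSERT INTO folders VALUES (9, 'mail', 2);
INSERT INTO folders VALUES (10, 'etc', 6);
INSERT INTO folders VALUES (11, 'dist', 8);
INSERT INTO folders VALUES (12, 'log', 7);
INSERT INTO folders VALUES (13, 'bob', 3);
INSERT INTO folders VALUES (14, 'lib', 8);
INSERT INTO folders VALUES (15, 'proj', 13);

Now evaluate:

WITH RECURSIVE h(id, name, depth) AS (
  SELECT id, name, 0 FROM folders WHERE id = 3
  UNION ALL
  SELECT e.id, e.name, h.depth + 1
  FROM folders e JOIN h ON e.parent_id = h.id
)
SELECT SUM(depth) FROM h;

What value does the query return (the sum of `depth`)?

Base: id=3 (tmp) at depth 0.
Iteration 1: rows with parent_id in {3} -> srv (id 6, depth 1), bob (id 13, depth 1).
Iteration 2: rows with parent_id in {6,13} -> etc (id 10, depth 2), proj (id 15, depth 2).
Iteration 3: no rows with parent_id in {10,15}; recursion stops.
SUM(depth) = 0 + 1 + 1 + 2 + 2 = 6.

6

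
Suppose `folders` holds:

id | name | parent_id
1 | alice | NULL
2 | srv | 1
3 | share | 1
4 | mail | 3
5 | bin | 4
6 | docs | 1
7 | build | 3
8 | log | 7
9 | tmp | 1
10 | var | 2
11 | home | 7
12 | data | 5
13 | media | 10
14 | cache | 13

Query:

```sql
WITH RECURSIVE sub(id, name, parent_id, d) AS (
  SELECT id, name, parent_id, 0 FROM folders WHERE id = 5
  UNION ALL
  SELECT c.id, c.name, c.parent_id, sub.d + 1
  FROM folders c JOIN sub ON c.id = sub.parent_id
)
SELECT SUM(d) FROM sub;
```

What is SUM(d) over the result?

Base: id=5 (bin), parent_id=4, d 0.
Iteration 1: join on id=4 -> mail (id 4, parent_id=3, d 1).
Iteration 2: join on id=3 -> share (id 3, parent_id=1, d 2).
Iteration 3: join on id=1 -> alice (id 1, parent_id=NULL, d 3).
Iteration 4: parent_id is NULL; no match; recursion stops.
SUM(d) = 0 + 1 + 2 + 3 = 6.

6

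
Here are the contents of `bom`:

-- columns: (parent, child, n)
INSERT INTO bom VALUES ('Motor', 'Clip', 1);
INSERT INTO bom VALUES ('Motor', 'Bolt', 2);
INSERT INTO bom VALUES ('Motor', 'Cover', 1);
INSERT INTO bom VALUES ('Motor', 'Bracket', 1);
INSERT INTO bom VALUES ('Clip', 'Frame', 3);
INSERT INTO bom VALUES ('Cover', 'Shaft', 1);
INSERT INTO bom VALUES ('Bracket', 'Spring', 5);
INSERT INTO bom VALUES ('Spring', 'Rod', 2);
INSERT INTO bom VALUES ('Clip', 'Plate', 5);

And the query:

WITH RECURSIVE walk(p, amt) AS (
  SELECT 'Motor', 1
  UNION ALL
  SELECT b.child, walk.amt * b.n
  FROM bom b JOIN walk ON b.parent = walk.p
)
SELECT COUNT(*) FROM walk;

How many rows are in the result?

10

Base: (Motor, amt=1).
Iteration 1: components of {Motor} -> Bolt = 1*2 = 2, Bracket = 1*1 = 1, Clip = 1*1 = 1, Cover = 1*1 = 1.
Iteration 2: components of {Bolt,Bracket,Clip,Cover} -> Frame = 1*3 = 3, Plate = 1*5 = 5, Shaft = 1*1 = 1, Spring = 1*5 = 5.
Iteration 3: components of {Frame,Plate,Shaft,Spring} -> Rod = 5*2 = 10.
Iteration 4: no further components; recursion stops.
Total rows emitted: 10.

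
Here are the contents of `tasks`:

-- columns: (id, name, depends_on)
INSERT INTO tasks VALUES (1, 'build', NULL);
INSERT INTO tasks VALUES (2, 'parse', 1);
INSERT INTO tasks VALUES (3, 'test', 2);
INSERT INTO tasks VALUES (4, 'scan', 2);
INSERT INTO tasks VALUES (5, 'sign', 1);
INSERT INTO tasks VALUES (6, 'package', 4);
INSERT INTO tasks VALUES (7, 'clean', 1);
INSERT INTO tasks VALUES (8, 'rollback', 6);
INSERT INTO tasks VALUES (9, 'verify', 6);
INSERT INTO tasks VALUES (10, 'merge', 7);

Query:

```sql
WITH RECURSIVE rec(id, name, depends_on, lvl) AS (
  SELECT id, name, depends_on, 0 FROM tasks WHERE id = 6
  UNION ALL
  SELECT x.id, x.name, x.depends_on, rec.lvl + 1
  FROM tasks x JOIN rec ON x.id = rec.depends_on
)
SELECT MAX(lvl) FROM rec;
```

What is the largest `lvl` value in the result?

3

Base: id=6 (package), depends_on=4, lvl 0.
Iteration 1: join on id=4 -> scan (id 4, depends_on=2, lvl 1).
Iteration 2: join on id=2 -> parse (id 2, depends_on=1, lvl 2).
Iteration 3: join on id=1 -> build (id 1, depends_on=NULL, lvl 3).
Iteration 4: depends_on is NULL; no match; recursion stops.
lvl values: 0, 1, 2, 3; the maximum is 3.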